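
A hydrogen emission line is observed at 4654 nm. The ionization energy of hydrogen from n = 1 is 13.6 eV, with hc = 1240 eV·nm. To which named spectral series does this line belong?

Pfund

ΔE = 1240/4654 = 0.2664 eV.
This matches 13.6 × (1/5² − 1/7²), so n_f = 5: the Pfund series.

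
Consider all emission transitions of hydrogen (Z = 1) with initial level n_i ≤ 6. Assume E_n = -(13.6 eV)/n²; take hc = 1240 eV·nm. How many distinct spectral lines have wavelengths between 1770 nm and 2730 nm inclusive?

2

Enumerate all n_i → n_f pairs with 1 ≤ n_f < n_i ≤ 6 and compute λ = 1240 / [13.6·1·(1/n_f² − 1/n_i²)].
Lines falling in [1770, 2730] nm: 4→3 (1876 nm), 6→4 (2626 nm).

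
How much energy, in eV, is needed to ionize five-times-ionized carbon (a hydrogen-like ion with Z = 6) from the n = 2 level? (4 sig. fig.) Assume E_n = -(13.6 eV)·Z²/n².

E_n = −13.6 Z²/n² = −489.6/n² eV for Z = 6.
E_2 = −489.6/4 = −122.4 eV, so ionization (to E = 0) requires 122.4 eV.

122.4 eV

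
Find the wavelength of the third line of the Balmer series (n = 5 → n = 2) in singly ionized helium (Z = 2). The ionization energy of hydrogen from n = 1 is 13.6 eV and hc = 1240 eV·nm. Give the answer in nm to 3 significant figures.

The Balmer series terminates on n_f = 2; the third line has n_i = 2+3 = 5.
ΔE = 54.40 × (1/2² − 1/5²) = 11.42 eV.
λ = 1240 / 11.42 = 109 nm.

109 nm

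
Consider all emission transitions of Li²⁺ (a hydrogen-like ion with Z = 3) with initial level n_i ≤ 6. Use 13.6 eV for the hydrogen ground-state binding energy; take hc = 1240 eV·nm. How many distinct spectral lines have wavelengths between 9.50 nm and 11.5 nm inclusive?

4

Enumerate all n_i → n_f pairs with 1 ≤ n_f < n_i ≤ 6 and compute λ = 1240 / [13.6·9·(1/n_f² − 1/n_i²)].
Lines falling in [9.50, 11.5] nm: 6→1 (10.42 nm), 5→1 (10.55 nm), 4→1 (10.81 nm), 3→1 (11.40 nm).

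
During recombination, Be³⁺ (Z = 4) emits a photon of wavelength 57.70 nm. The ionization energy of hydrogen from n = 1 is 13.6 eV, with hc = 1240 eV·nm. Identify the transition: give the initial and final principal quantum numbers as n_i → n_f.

n_i = 9, n_f = 3

The photon energy is ΔE = hc/λ = 1240 / 57.70 = 21.49 eV.
With Z = 4, ΔE = 217.6 × (1/n_f² − 1/n_i²), so 1/n_f² − 1/n_i² = 0.09876.
Trying n_f = 3 gives 1/n_i² = 0.01235, i.e. n_i ≈ 9; this pair matches.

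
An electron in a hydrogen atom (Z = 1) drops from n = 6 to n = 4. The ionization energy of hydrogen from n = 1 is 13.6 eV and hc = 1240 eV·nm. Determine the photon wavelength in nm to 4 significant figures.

ΔE = 13.60 × (1/4² − 1/6²) = 13.60 × 0.03472 = 0.4722 eV.
λ = hc/ΔE = 1240 / 0.4722 = 2626 nm.
This line belongs to the Brackett series.

2626 nm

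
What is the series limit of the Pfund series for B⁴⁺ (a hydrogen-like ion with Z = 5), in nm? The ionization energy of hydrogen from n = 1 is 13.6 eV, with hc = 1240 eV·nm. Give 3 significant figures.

The Pfund series has lower level n_f = 5; the series limit corresponds to n_i → ∞.
ΔE_max = 13.6 × 25 / 5² = 13.60 eV.
λ_min = 1240 / 13.60 = 91.2 nm.

91.2 nm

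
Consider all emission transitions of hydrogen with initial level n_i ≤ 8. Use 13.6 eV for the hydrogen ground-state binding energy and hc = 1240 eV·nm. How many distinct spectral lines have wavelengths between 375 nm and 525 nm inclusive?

Enumerate all n_i → n_f pairs with 1 ≤ n_f < n_i ≤ 8 and compute λ = 1240 / [13.6·1·(1/n_f² − 1/n_i²)].
Lines falling in [375, 525] nm: 8→2 (389.0 nm), 7→2 (397.1 nm), 6→2 (410.3 nm), 5→2 (434.2 nm), 4→2 (486.3 nm).

5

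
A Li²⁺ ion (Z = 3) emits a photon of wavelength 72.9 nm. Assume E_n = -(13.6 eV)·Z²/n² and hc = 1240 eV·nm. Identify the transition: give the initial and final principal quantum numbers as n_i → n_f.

n_i = 3, n_f = 2

The photon energy is ΔE = hc/λ = 1240 / 72.9 = 17.01 eV.
With Z = 3, ΔE = 122.4 × (1/n_f² − 1/n_i²), so 1/n_f² − 1/n_i² = 0.1390.
Trying n_f = 2 gives 1/n_i² = 0.1110, i.e. n_i ≈ 3; this pair matches.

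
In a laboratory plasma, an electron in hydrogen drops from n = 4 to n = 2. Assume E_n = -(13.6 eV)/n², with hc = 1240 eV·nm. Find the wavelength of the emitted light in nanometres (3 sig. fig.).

486 nm

ΔE = 13.60 × (1/2² − 1/4²) = 13.60 × 0.1875 = 2.550 eV.
λ = hc/ΔE = 1240 / 2.550 = 486 nm.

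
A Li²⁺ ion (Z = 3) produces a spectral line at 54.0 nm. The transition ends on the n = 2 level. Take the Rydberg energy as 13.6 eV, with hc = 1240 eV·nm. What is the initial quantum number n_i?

n_i = 4

The photon energy is ΔE = hc/λ = 1240 / 54.0 = 22.96 eV.
With Z = 3, ΔE = 122.4 × (1/n_f² − 1/n_i²), so 1/n_f² − 1/n_i² = 0.1876.
With n_f = 2: 1/n_i² = 1/4 − 0.1876 = 0.06239, so n_i ≈ 4.00.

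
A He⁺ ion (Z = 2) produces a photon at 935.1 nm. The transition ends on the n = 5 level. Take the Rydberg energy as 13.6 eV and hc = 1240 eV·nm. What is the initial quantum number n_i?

n_i = 8

The photon energy is ΔE = hc/λ = 1240 / 935.1 = 1.326 eV.
With Z = 2, ΔE = 54.40 × (1/n_f² − 1/n_i²), so 1/n_f² − 1/n_i² = 0.02438.
With n_f = 5: 1/n_i² = 1/25 − 0.02438 = 0.01562, so n_i ≈ 8.00.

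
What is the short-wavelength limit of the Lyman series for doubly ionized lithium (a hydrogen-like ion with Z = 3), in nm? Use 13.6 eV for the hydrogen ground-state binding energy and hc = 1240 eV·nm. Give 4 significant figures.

The Lyman series has lower level n_f = 1; the series limit corresponds to n_i → ∞.
ΔE_max = 13.6 × 9 / 1² = 122.4 eV.
λ_min = 1240 / 122.4 = 10.13 nm.

10.13 nm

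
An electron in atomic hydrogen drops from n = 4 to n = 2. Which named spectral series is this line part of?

The series is set by the lower level: n_f = 2 is the Balmer series.

Balmer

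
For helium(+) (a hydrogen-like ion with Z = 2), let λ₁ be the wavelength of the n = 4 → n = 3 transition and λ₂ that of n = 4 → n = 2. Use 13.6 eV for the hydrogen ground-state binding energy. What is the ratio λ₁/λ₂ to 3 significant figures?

λ ∝ 1/ΔE ∝ 1/(1/n_f² − 1/n_i²), and the Z² and hc factors cancel in the ratio.
λ₁/λ₂ = (1/2² − 1/4²)/(1/3² − 1/4²) = 0.1875/0.04861 = 3.86.

3.86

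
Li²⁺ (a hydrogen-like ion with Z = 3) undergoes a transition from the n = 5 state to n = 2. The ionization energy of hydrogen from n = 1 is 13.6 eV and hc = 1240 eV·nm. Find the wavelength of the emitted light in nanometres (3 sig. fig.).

For Z = 3 the level energies scale as Z², so the effective Rydberg energy is 13.6 × 9 = 122.4 eV.
ΔE = 122.4 × (1/2² − 1/5²) = 122.4 × 0.2100 = 25.70 eV.
λ = hc/ΔE = 1240 / 25.70 = 48.2 nm.

48.2 nm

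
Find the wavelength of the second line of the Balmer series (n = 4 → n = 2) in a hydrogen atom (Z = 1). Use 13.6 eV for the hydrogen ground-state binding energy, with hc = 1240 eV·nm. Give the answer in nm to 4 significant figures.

486.3 nm

The Balmer series terminates on n_f = 2; the second line has n_i = 2+2 = 4.
ΔE = 13.60 × (1/2² − 1/4²) = 2.550 eV.
λ = 1240 / 2.550 = 486.3 nm.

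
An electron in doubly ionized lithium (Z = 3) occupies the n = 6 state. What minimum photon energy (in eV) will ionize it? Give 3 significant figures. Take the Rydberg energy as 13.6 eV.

3.40 eV

E_n = −13.6 Z²/n² = −122.4/n² eV for Z = 3.
E_6 = −122.4/36 = −3.40 eV, so ionization (to E = 0) requires 3.40 eV.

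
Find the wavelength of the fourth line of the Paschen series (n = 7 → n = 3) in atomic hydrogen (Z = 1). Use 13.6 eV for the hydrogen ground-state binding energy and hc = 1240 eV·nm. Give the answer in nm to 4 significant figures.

The Paschen series terminates on n_f = 3; the fourth line has n_i = 3+4 = 7.
ΔE = 13.60 × (1/3² − 1/7²) = 1.234 eV.
λ = 1240 / 1.234 = 1005 nm.

1005 nm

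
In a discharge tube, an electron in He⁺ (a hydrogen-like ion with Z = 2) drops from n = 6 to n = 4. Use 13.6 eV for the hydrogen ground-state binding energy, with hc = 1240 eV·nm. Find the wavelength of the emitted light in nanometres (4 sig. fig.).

656.5 nm

For Z = 2 the level energies scale as Z², so the effective Rydberg energy is 13.6 × 4 = 54.40 eV.
ΔE = 54.40 × (1/4² − 1/6²) = 54.40 × 0.03472 = 1.889 eV.
λ = hc/ΔE = 1240 / 1.889 = 656.5 nm.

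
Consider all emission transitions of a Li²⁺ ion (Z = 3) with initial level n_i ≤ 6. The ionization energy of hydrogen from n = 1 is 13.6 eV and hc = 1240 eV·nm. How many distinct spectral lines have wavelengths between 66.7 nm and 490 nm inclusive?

Enumerate all n_i → n_f pairs with 1 ≤ n_f < n_i ≤ 6 and compute λ = 1240 / [13.6·9·(1/n_f² − 1/n_i²)].
Lines falling in [66.7, 490] nm: 3→2 (72.94 nm), 6→3 (121.6 nm), 5→3 (142.5 nm), 4→3 (208.4 nm), 6→4 (291.8 nm), 5→4 (450.3 nm).

6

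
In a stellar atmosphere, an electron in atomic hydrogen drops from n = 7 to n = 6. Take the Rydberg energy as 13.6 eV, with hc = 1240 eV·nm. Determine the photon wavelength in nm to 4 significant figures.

12370 nm

ΔE = 13.60 × (1/6² − 1/7²) = 13.60 × 0.007370 = 0.1002 eV.
λ = hc/ΔE = 1240 / 0.1002 = 12370 nm.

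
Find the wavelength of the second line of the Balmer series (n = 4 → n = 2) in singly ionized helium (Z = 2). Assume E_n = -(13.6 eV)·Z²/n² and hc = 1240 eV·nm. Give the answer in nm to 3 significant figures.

122 nm

The Balmer series terminates on n_f = 2; the second line has n_i = 2+2 = 4.
ΔE = 54.40 × (1/2² − 1/4²) = 10.20 eV.
λ = 1240 / 10.20 = 122 nm.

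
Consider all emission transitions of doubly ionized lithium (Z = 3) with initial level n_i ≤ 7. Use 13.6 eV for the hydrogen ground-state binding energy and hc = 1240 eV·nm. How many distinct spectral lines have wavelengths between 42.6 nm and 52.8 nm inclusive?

Enumerate all n_i → n_f pairs with 1 ≤ n_f < n_i ≤ 7 and compute λ = 1240 / [13.6·9·(1/n_f² − 1/n_i²)].
Lines falling in [42.6, 52.8] nm: 7→2 (44.12 nm), 6→2 (45.59 nm), 5→2 (48.24 nm).

3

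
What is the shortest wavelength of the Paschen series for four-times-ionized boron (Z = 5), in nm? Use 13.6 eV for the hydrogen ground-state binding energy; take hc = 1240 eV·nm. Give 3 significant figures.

32.8 nm

The Paschen series has lower level n_f = 3; the series limit corresponds to n_i → ∞.
ΔE_max = 13.6 × 25 / 3² = 37.78 eV.
λ_min = 1240 / 37.78 = 32.8 nm.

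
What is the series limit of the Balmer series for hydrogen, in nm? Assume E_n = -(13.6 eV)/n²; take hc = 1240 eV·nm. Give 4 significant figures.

364.7 nm

The Balmer series has lower level n_f = 2; the series limit corresponds to n_i → ∞.
ΔE_max = 13.6 × 1 / 2² = 3.400 eV.
λ_min = 1240 / 3.400 = 364.7 nm.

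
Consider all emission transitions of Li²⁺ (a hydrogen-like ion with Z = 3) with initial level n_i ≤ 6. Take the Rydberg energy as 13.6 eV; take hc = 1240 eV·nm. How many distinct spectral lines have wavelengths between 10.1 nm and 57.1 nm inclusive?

Enumerate all n_i → n_f pairs with 1 ≤ n_f < n_i ≤ 6 and compute λ = 1240 / [13.6·9·(1/n_f² − 1/n_i²)].
Lines falling in [10.1, 57.1] nm: 6→1 (10.42 nm), 5→1 (10.55 nm), 4→1 (10.81 nm), 3→1 (11.40 nm), 2→1 (13.51 nm), 6→2 (45.59 nm), 5→2 (48.24 nm), 4→2 (54.03 nm).

8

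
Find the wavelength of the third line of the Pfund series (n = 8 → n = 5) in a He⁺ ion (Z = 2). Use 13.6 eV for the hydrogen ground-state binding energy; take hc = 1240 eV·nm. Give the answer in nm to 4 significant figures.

The Pfund series terminates on n_f = 5; the third line has n_i = 5+3 = 8.
ΔE = 54.40 × (1/5² − 1/8²) = 1.326 eV.
λ = 1240 / 1.326 = 935.1 nm.

935.1 nm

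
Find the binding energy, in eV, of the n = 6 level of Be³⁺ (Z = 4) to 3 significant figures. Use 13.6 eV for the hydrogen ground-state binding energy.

E_n = −13.6 Z²/n² = −217.6/n² eV for Z = 4.
E_6 = −217.6/36 = −6.04 eV, so ionization (to E = 0) requires 6.04 eV.

6.04 eV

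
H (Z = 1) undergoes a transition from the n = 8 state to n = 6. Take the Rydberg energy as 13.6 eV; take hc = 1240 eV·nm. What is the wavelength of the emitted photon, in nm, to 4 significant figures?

ΔE = 13.60 × (1/6² − 1/8²) = 13.60 × 0.01215 = 0.1653 eV.
λ = hc/ΔE = 1240 / 0.1653 = 7503 nm.

7503 nm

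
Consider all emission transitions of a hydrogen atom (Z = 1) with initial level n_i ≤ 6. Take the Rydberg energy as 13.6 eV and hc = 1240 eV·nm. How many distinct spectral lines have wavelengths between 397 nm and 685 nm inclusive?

4

Enumerate all n_i → n_f pairs with 1 ≤ n_f < n_i ≤ 6 and compute λ = 1240 / [13.6·1·(1/n_f² − 1/n_i²)].
Lines falling in [397, 685] nm: 6→2 (410.3 nm), 5→2 (434.2 nm), 4→2 (486.3 nm), 3→2 (656.5 nm).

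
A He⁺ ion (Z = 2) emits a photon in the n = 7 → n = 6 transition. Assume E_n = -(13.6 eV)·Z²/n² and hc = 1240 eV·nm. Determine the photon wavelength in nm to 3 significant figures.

3090 nm

For Z = 2 the level energies scale as Z², so the effective Rydberg energy is 13.6 × 4 = 54.40 eV.
ΔE = 54.40 × (1/6² − 1/7²) = 54.40 × 0.007370 = 0.4009 eV.
λ = hc/ΔE = 1240 / 0.4009 = 3090 nm.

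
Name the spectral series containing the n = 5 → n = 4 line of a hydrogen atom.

The series is set by the lower level: n_f = 4 is the Brackett series.

Brackett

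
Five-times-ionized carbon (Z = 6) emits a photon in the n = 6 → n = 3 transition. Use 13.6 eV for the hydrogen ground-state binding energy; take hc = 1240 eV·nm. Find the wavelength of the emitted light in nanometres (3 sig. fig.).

For Z = 6 the level energies scale as Z², so the effective Rydberg energy is 13.6 × 36 = 489.6 eV.
ΔE = 489.6 × (1/3² − 1/6²) = 489.6 × 0.08333 = 40.80 eV.
λ = hc/ΔE = 1240 / 40.80 = 30.4 nm.

30.4 nm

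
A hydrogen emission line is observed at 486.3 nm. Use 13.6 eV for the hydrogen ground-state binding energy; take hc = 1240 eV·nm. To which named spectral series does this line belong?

Balmer

ΔE = 1240/486.3 = 2.550 eV.
This matches 13.6 × (1/2² − 1/4²), so n_f = 2: the Balmer series.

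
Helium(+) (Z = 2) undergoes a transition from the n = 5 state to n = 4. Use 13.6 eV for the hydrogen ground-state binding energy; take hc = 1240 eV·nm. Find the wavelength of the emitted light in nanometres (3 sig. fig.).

1010 nm

For Z = 2 the level energies scale as Z², so the effective Rydberg energy is 13.6 × 4 = 54.40 eV.
ΔE = 54.40 × (1/4² − 1/5²) = 54.40 × 0.02250 = 1.224 eV.
λ = hc/ΔE = 1240 / 1.224 = 1010 nm.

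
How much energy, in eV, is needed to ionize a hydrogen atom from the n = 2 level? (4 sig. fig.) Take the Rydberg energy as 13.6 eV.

3.400 eV

E_2 = −13.60/4 = −3.400 eV, so ionization (to E = 0) requires 3.400 eV.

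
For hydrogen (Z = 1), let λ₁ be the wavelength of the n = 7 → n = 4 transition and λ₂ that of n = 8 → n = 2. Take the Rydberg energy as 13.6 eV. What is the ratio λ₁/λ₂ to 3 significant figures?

λ ∝ 1/ΔE ∝ 1/(1/n_f² − 1/n_i²), and the Z² and hc factors cancel in the ratio.
λ₁/λ₂ = (1/2² − 1/8²)/(1/4² − 1/7²) = 0.2344/0.04209 = 5.57.

5.57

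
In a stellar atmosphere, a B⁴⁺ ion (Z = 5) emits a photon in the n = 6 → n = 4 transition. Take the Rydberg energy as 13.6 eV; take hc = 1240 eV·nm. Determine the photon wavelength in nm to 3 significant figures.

105 nm

For Z = 5 the level energies scale as Z², so the effective Rydberg energy is 13.6 × 25 = 340.0 eV.
ΔE = 340.0 × (1/4² − 1/6²) = 340.0 × 0.03472 = 11.81 eV.
λ = hc/ΔE = 1240 / 11.81 = 105 nm.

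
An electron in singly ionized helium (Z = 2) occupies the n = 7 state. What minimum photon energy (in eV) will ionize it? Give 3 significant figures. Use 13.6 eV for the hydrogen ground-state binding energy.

1.11 eV

E_n = −13.6 Z²/n² = −54.40/n² eV for Z = 2.
E_7 = −54.40/49 = −1.11 eV, so ionization (to E = 0) requires 1.11 eV.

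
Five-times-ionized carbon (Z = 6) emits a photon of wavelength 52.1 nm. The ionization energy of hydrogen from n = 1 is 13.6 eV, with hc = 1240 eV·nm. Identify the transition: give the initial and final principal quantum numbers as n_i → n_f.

n_i = 4, n_f = 3

The photon energy is ΔE = hc/λ = 1240 / 52.1 = 23.80 eV.
With Z = 6, ΔE = 489.6 × (1/n_f² − 1/n_i²), so 1/n_f² − 1/n_i² = 0.04861.
Trying n_f = 3 gives 1/n_i² = 0.06250, i.e. n_i ≈ 4; this pair matches.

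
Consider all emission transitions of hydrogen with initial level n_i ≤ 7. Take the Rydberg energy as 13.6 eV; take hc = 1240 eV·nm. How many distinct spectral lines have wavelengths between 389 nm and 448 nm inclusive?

Enumerate all n_i → n_f pairs with 1 ≤ n_f < n_i ≤ 7 and compute λ = 1240 / [13.6·1·(1/n_f² − 1/n_i²)].
Lines falling in [389, 448] nm: 7→2 (397.1 nm), 6→2 (410.3 nm), 5→2 (434.2 nm).

3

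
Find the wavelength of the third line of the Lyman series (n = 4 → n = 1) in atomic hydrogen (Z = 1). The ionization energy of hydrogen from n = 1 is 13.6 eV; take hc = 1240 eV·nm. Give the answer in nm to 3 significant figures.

The Lyman series terminates on n_f = 1; the third line has n_i = 1+3 = 4.
ΔE = 13.60 × (1/1² − 1/4²) = 12.75 eV.
λ = 1240 / 12.75 = 97.3 nm.

97.3 nm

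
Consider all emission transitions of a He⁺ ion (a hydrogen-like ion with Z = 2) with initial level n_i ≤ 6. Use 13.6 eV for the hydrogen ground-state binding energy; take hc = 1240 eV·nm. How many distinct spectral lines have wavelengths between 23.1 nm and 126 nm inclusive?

Enumerate all n_i → n_f pairs with 1 ≤ n_f < n_i ≤ 6 and compute λ = 1240 / [13.6·4·(1/n_f² − 1/n_i²)].
Lines falling in [23.1, 126] nm: 6→1 (23.45 nm), 5→1 (23.74 nm), 4→1 (24.31 nm), 3→1 (25.64 nm), 2→1 (30.39 nm), 6→2 (102.6 nm), 5→2 (108.5 nm), 4→2 (121.6 nm).

8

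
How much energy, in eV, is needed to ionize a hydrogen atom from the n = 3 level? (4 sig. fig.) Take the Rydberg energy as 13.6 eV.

1.511 eV

E_3 = −13.60/9 = −1.511 eV, so ionization (to E = 0) requires 1.511 eV.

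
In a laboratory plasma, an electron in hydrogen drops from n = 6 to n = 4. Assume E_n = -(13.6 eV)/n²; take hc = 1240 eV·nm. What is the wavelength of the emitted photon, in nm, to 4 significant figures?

2626 nm

ΔE = 13.60 × (1/4² − 1/6²) = 13.60 × 0.03472 = 0.4722 eV.
λ = hc/ΔE = 1240 / 0.4722 = 2626 nm.
This line belongs to the Brackett series.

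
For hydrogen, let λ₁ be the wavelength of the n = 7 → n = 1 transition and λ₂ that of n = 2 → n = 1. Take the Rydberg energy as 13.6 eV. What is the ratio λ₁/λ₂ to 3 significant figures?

0.766

λ ∝ 1/ΔE ∝ 1/(1/n_f² − 1/n_i²), and the Z² and hc factors cancel in the ratio.
λ₁/λ₂ = (1/1² − 1/2²)/(1/1² − 1/7²) = 0.7500/0.9796 = 0.766.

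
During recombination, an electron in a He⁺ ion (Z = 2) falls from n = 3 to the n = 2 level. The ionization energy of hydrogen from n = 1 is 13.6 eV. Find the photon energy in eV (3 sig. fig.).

The Bohr energies scale as Z², so for Z = 2: E_n = −54.40/n² eV.
E_3 = −54.40/9 = −6.044 eV and E_2 = −54.40/4 = −13.60 eV.
The photon energy is |E_3 − E_2| = 7.56 eV.

7.56 eV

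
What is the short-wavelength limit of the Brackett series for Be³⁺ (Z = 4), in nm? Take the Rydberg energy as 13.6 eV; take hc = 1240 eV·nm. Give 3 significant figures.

The Brackett series has lower level n_f = 4; the series limit corresponds to n_i → ∞.
ΔE_max = 13.6 × 16 / 4² = 13.60 eV.
λ_min = 1240 / 13.60 = 91.2 nm.

91.2 nm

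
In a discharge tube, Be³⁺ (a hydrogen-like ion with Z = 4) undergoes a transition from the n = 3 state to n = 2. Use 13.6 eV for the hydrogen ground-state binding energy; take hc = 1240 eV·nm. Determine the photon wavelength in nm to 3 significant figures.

41.0 nm

For Z = 4 the level energies scale as Z², so the effective Rydberg energy is 13.6 × 16 = 217.6 eV.
ΔE = 217.6 × (1/2² − 1/3²) = 217.6 × 0.1389 = 30.22 eV.
λ = hc/ΔE = 1240 / 30.22 = 41.0 nm.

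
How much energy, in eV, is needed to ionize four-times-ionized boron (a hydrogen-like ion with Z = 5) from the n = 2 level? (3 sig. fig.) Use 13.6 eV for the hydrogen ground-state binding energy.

85.0 eV

E_n = −13.6 Z²/n² = −340.0/n² eV for Z = 5.
E_2 = −340.0/4 = −85.0 eV, so ionization (to E = 0) requires 85.0 eV.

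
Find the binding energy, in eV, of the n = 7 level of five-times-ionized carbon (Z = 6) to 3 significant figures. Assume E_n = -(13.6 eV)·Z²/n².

E_n = −13.6 Z²/n² = −489.6/n² eV for Z = 6.
E_7 = −489.6/49 = −9.99 eV, so ionization (to E = 0) requires 9.99 eV.

9.99 eV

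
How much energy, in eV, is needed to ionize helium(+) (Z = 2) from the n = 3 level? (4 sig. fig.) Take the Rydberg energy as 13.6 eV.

E_n = −13.6 Z²/n² = −54.40/n² eV for Z = 2.
E_3 = −54.40/9 = −6.044 eV, so ionization (to E = 0) requires 6.044 eV.

6.044 eV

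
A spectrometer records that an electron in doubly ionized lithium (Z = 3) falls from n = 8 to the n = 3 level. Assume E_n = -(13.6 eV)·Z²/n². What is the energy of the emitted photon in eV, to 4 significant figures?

11.69 eV

The Bohr energies scale as Z², so for Z = 3: E_n = −122.4/n² eV.
E_8 = −122.4/64 = −1.913 eV and E_3 = −122.4/9 = −13.60 eV.
The photon energy is |E_8 − E_3| = 11.69 eV.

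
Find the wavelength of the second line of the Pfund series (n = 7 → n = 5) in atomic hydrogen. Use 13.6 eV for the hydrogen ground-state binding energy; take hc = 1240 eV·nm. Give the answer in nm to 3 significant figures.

The Pfund series terminates on n_f = 5; the second line has n_i = 5+2 = 7.
ΔE = 13.60 × (1/5² − 1/7²) = 0.2664 eV.
λ = 1240 / 0.2664 = 4650 nm.

4650 nm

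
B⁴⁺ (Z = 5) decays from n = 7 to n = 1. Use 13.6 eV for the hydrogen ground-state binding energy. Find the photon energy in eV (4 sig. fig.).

333.1 eV

The Bohr energies scale as Z², so for Z = 5: E_n = −340.0/n² eV.
E_7 = −340.0/49 = −6.939 eV and E_1 = −340.0/1 = −340.0 eV.
The photon energy is |E_7 − E_1| = 333.1 eV.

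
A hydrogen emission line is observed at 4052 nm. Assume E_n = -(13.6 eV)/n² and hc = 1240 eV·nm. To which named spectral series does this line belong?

Brackett

ΔE = 1240/4052 = 0.3060 eV.
This matches 13.6 × (1/4² − 1/5²), so n_f = 4: the Brackett series.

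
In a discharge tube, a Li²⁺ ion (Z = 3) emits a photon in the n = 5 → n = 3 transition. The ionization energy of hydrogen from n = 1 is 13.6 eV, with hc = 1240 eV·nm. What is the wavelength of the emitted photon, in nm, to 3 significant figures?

For Z = 3 the level energies scale as Z², so the effective Rydberg energy is 13.6 × 9 = 122.4 eV.
ΔE = 122.4 × (1/3² − 1/5²) = 122.4 × 0.07111 = 8.704 eV.
λ = hc/ΔE = 1240 / 8.704 = 142 nm.

142 nm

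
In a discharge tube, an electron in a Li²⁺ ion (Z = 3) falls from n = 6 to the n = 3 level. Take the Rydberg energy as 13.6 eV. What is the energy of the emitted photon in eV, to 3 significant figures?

The Bohr energies scale as Z², so for Z = 3: E_n = −122.4/n² eV.
E_6 = −122.4/36 = −3.400 eV and E_3 = −122.4/9 = −13.60 eV.
The photon energy is |E_6 − E_3| = 10.2 eV.

10.2 eV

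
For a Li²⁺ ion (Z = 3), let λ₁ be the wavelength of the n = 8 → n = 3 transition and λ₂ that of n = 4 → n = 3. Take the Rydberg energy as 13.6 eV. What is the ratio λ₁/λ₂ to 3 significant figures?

λ ∝ 1/ΔE ∝ 1/(1/n_f² − 1/n_i²), and the Z² and hc factors cancel in the ratio.
λ₁/λ₂ = (1/3² − 1/4²)/(1/3² − 1/8²) = 0.04861/0.09549 = 0.509.

0.509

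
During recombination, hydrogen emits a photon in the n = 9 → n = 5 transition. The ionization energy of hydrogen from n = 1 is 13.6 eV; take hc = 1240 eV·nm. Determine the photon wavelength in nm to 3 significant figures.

3300 nm

ΔE = 13.60 × (1/5² − 1/9²) = 13.60 × 0.02765 = 0.3761 eV.
λ = hc/ΔE = 1240 / 0.3761 = 3300 nm.
This line belongs to the Pfund series.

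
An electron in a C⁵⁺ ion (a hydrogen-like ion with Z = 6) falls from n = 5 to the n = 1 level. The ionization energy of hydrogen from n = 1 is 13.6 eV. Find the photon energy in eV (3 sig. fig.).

The Bohr energies scale as Z², so for Z = 6: E_n = −489.6/n² eV.
E_5 = −489.6/25 = −19.58 eV and E_1 = −489.6/1 = −489.6 eV.
The photon energy is |E_5 − E_1| = 470 eV.

470 eV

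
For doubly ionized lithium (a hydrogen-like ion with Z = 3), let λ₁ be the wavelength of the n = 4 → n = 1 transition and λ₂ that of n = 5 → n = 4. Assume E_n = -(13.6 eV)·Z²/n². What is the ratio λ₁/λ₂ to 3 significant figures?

0.0240

λ ∝ 1/ΔE ∝ 1/(1/n_f² − 1/n_i²), and the Z² and hc factors cancel in the ratio.
λ₁/λ₂ = (1/4² − 1/5²)/(1/1² − 1/4²) = 0.02250/0.9375 = 0.0240.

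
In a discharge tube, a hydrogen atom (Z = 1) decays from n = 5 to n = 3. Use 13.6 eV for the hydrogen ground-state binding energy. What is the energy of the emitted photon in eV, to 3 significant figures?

0.967 eV

E_5 = −13.60/25 = −0.5440 eV and E_3 = −13.60/9 = −1.511 eV.
The photon energy is |E_5 − E_3| = 0.967 eV.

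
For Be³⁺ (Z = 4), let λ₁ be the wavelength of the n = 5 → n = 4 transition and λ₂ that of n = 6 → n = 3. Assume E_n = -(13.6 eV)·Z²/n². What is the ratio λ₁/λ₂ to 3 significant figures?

3.70

λ ∝ 1/ΔE ∝ 1/(1/n_f² − 1/n_i²), and the Z² and hc factors cancel in the ratio.
λ₁/λ₂ = (1/3² − 1/6²)/(1/4² − 1/5²) = 0.08333/0.02250 = 3.70.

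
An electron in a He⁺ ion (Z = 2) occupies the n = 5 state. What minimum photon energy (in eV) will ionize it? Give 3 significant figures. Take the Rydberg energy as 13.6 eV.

2.18 eV

E_n = −13.6 Z²/n² = −54.40/n² eV for Z = 2.
E_5 = −54.40/25 = −2.18 eV, so ionization (to E = 0) requires 2.18 eV.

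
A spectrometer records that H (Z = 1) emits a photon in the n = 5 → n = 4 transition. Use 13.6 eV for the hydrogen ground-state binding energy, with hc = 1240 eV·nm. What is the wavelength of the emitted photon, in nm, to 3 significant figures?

4050 nm

ΔE = 13.60 × (1/4² − 1/5²) = 13.60 × 0.02250 = 0.3060 eV.
λ = hc/ΔE = 1240 / 0.3060 = 4050 nm.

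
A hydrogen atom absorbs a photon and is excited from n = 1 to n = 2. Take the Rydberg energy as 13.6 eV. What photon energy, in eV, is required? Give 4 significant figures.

E_2 = −13.60/4 = −3.400 eV and E_1 = −13.60/1 = −13.60 eV.
The photon energy is |E_2 − E_1| = 10.20 eV.

10.20 eV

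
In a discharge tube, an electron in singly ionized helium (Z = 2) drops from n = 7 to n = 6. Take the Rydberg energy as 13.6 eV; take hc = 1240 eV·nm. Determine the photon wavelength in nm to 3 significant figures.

3090 nm

For Z = 2 the level energies scale as Z², so the effective Rydberg energy is 13.6 × 4 = 54.40 eV.
ΔE = 54.40 × (1/6² − 1/7²) = 54.40 × 0.007370 = 0.4009 eV.
λ = hc/ΔE = 1240 / 0.4009 = 3090 nm.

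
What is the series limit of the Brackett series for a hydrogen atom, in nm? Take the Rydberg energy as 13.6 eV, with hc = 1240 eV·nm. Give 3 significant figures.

1460 nm

The Brackett series has lower level n_f = 4; the series limit corresponds to n_i → ∞.
ΔE_max = 13.6 × 1 / 4² = 0.8500 eV.
λ_min = 1240 / 0.8500 = 1460 nm.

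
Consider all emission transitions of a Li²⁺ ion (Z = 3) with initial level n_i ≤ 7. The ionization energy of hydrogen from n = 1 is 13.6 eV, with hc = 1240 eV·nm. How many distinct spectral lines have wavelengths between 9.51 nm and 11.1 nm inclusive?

Enumerate all n_i → n_f pairs with 1 ≤ n_f < n_i ≤ 7 and compute λ = 1240 / [13.6·9·(1/n_f² − 1/n_i²)].
Lines falling in [9.51, 11.1] nm: 7→1 (10.34 nm), 6→1 (10.42 nm), 5→1 (10.55 nm), 4→1 (10.81 nm).

4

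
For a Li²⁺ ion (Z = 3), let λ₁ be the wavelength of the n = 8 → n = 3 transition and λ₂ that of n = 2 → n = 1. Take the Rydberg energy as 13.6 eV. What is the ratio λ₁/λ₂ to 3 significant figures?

λ ∝ 1/ΔE ∝ 1/(1/n_f² − 1/n_i²), and the Z² and hc factors cancel in the ratio.
λ₁/λ₂ = (1/1² − 1/2²)/(1/3² − 1/8²) = 0.7500/0.09549 = 7.85.

7.85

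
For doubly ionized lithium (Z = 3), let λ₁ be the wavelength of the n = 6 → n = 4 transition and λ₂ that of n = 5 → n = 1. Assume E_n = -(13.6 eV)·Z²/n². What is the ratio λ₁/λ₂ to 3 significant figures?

λ ∝ 1/ΔE ∝ 1/(1/n_f² − 1/n_i²), and the Z² and hc factors cancel in the ratio.
λ₁/λ₂ = (1/1² − 1/5²)/(1/4² − 1/6²) = 0.9600/0.03472 = 27.6.

27.6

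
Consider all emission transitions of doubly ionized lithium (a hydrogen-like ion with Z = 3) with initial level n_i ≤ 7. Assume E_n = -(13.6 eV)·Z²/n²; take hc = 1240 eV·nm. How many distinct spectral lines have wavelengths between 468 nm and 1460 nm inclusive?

Enumerate all n_i → n_f pairs with 1 ≤ n_f < n_i ≤ 7 and compute λ = 1240 / [13.6·9·(1/n_f² − 1/n_i²)].
Lines falling in [468, 1460] nm: 7→5 (517.1 nm), 6→5 (828.9 nm), 7→6 (1375 nm).

3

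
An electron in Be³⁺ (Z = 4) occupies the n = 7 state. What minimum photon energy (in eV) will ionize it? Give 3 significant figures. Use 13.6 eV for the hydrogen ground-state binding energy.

4.44 eV

E_n = −13.6 Z²/n² = −217.6/n² eV for Z = 4.
E_7 = −217.6/49 = −4.44 eV, so ionization (to E = 0) requires 4.44 eV.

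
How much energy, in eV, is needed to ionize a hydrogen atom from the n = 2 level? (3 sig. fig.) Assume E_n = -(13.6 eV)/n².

E_2 = −13.60/4 = −3.40 eV, so ionization (to E = 0) requires 3.40 eV.

3.40 eV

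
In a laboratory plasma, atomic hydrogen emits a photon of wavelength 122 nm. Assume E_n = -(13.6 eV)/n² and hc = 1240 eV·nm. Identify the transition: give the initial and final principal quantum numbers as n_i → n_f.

The photon energy is ΔE = hc/λ = 1240 / 122 = 10.16 eV.
With Z = 1, ΔE = 13.60 × (1/n_f² − 1/n_i²), so 1/n_f² − 1/n_i² = 0.7473.
Trying n_f = 1 gives 1/n_i² = 0.2527, i.e. n_i ≈ 2; this pair matches.

n_i = 2, n_f = 1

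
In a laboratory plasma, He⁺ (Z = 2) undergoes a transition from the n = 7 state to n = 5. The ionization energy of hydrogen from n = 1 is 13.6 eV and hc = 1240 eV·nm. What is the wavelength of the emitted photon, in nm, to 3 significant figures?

For Z = 2 the level energies scale as Z², so the effective Rydberg energy is 13.6 × 4 = 54.40 eV.
ΔE = 54.40 × (1/5² − 1/7²) = 54.40 × 0.01959 = 1.066 eV.
λ = hc/ΔE = 1240 / 1.066 = 1160 nm.

1160 nm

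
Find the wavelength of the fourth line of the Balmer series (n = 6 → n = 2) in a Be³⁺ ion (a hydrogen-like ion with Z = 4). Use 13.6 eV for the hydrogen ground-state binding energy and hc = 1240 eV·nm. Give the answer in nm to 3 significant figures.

25.6 nm

The Balmer series terminates on n_f = 2; the fourth line has n_i = 2+4 = 6.
ΔE = 217.6 × (1/2² − 1/6²) = 48.36 eV.
λ = 1240 / 48.36 = 25.6 nm.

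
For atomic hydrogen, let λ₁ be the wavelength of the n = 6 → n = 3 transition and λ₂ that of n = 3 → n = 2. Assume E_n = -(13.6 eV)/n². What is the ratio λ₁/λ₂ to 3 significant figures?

λ ∝ 1/ΔE ∝ 1/(1/n_f² − 1/n_i²), and the Z² and hc factors cancel in the ratio.
λ₁/λ₂ = (1/2² − 1/3²)/(1/3² − 1/6²) = 0.1389/0.08333 = 1.67.

1.67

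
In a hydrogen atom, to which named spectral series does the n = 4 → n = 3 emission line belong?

Paschen

The series is set by the lower level: n_f = 3 is the Paschen series.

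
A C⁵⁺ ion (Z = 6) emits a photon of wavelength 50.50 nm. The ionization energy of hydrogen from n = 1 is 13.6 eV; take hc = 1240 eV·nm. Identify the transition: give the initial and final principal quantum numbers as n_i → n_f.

The photon energy is ΔE = hc/λ = 1240 / 50.50 = 24.55 eV.
With Z = 6, ΔE = 489.6 × (1/n_f² − 1/n_i²), so 1/n_f² − 1/n_i² = 0.05015.
Trying n_f = 4 gives 1/n_i² = 0.01235, i.e. n_i ≈ 9; this pair matches.

n_i = 9, n_f = 4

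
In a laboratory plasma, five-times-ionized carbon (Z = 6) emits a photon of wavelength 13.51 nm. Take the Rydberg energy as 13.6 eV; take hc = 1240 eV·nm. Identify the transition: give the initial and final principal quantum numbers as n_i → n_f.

n_i = 4, n_f = 2

The photon energy is ΔE = hc/λ = 1240 / 13.51 = 91.78 eV.
With Z = 6, ΔE = 489.6 × (1/n_f² − 1/n_i²), so 1/n_f² − 1/n_i² = 0.1875.
Trying n_f = 2 gives 1/n_i² = 0.06253, i.e. n_i ≈ 4; this pair matches.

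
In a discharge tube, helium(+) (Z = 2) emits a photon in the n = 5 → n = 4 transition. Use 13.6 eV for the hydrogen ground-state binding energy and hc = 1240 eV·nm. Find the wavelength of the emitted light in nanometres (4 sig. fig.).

1013 nm

For Z = 2 the level energies scale as Z², so the effective Rydberg energy is 13.6 × 4 = 54.40 eV.
ΔE = 54.40 × (1/4² − 1/5²) = 54.40 × 0.02250 = 1.224 eV.
λ = hc/ΔE = 1240 / 1.224 = 1013 nm.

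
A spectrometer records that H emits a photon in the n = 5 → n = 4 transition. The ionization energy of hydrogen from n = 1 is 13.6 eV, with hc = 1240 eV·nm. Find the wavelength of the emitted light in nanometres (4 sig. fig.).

4052 nm

ΔE = 13.60 × (1/4² − 1/5²) = 13.60 × 0.02250 = 0.3060 eV.
λ = hc/ΔE = 1240 / 0.3060 = 4052 nm.
This line belongs to the Brackett series.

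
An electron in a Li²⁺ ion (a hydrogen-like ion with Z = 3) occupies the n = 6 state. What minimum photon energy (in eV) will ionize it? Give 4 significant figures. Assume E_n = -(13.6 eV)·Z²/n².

3.400 eV

E_n = −13.6 Z²/n² = −122.4/n² eV for Z = 3.
E_6 = −122.4/36 = −3.400 eV, so ionization (to E = 0) requires 3.400 eV.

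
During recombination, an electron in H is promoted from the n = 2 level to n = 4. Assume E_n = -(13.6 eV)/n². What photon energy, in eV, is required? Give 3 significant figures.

E_4 = −13.60/16 = −0.8500 eV and E_2 = −13.60/4 = −3.400 eV.
The photon energy is |E_4 − E_2| = 2.55 eV.

2.55 eV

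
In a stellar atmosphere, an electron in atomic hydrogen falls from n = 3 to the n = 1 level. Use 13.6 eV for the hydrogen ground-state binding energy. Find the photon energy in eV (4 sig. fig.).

12.09 eV

E_3 = −13.60/9 = −1.511 eV and E_1 = −13.60/1 = −13.60 eV.
The photon energy is |E_3 − E_1| = 12.09 eV.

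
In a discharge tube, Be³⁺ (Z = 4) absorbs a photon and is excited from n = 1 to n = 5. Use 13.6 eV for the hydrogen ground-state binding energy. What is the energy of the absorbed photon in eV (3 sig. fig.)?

The Bohr energies scale as Z², so for Z = 4: E_n = −217.6/n² eV.
E_5 = −217.6/25 = −8.704 eV and E_1 = −217.6/1 = −217.6 eV.
The photon energy is |E_5 − E_1| = 209 eV.

209 eV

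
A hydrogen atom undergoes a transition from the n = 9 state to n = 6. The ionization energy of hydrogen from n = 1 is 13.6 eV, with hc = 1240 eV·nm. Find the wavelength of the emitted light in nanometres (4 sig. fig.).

5908 nm

ΔE = 13.60 × (1/6² − 1/9²) = 13.60 × 0.01543 = 0.2099 eV.
λ = hc/ΔE = 1240 / 0.2099 = 5908 nm.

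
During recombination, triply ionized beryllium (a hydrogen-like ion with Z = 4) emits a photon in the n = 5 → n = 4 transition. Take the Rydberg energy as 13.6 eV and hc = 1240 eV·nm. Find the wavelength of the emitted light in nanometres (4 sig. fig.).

253.3 nm

For Z = 4 the level energies scale as Z², so the effective Rydberg energy is 13.6 × 16 = 217.6 eV.
ΔE = 217.6 × (1/4² − 1/5²) = 217.6 × 0.02250 = 4.896 eV.
λ = hc/ΔE = 1240 / 4.896 = 253.3 nm.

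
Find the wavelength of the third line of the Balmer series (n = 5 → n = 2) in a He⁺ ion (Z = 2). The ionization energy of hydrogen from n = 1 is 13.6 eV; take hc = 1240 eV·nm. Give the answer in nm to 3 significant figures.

109 nm

The Balmer series terminates on n_f = 2; the third line has n_i = 2+3 = 5.
ΔE = 54.40 × (1/2² − 1/5²) = 11.42 eV.
λ = 1240 / 11.42 = 109 nm.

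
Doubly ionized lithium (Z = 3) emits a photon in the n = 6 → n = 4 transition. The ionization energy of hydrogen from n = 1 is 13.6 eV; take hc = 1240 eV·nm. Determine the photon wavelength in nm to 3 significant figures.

For Z = 3 the level energies scale as Z², so the effective Rydberg energy is 13.6 × 9 = 122.4 eV.
ΔE = 122.4 × (1/4² − 1/6²) = 122.4 × 0.03472 = 4.250 eV.
λ = hc/ΔE = 1240 / 4.250 = 292 nm.

292 nm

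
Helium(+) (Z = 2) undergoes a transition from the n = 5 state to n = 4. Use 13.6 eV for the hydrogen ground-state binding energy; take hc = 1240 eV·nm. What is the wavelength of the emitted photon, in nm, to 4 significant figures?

For Z = 2 the level energies scale as Z², so the effective Rydberg energy is 13.6 × 4 = 54.40 eV.
ΔE = 54.40 × (1/4² − 1/5²) = 54.40 × 0.02250 = 1.224 eV.
λ = hc/ΔE = 1240 / 1.224 = 1013 nm.

1013 nm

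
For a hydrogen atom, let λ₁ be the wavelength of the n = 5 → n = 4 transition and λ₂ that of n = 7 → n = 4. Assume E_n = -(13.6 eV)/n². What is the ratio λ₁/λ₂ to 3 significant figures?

1.87

λ ∝ 1/ΔE ∝ 1/(1/n_f² − 1/n_i²), and the Z² and hc factors cancel in the ratio.
λ₁/λ₂ = (1/4² − 1/7²)/(1/4² − 1/5²) = 0.04209/0.02250 = 1.87.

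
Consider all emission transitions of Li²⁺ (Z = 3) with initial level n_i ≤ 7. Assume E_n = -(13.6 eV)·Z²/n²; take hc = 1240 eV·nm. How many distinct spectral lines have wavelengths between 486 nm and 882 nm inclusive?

Enumerate all n_i → n_f pairs with 1 ≤ n_f < n_i ≤ 7 and compute λ = 1240 / [13.6·9·(1/n_f² − 1/n_i²)].
Lines falling in [486, 882] nm: 7→5 (517.1 nm), 6→5 (828.9 nm).

2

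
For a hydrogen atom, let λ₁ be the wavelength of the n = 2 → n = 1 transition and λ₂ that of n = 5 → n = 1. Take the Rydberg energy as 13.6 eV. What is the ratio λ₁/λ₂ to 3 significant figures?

1.28

λ ∝ 1/ΔE ∝ 1/(1/n_f² − 1/n_i²), and the Z² and hc factors cancel in the ratio.
λ₁/λ₂ = (1/1² − 1/5²)/(1/1² − 1/2²) = 0.9600/0.7500 = 1.28.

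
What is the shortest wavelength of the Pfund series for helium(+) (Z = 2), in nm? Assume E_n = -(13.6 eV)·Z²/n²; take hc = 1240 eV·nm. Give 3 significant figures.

570 nm

The Pfund series has lower level n_f = 5; the series limit corresponds to n_i → ∞.
ΔE_max = 13.6 × 4 / 5² = 2.176 eV.
λ_min = 1240 / 2.176 = 570 nm.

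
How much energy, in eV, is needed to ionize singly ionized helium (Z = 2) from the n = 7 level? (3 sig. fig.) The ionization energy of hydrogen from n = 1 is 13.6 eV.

E_n = −13.6 Z²/n² = −54.40/n² eV for Z = 2.
E_7 = −54.40/49 = −1.11 eV, so ionization (to E = 0) requires 1.11 eV.

1.11 eV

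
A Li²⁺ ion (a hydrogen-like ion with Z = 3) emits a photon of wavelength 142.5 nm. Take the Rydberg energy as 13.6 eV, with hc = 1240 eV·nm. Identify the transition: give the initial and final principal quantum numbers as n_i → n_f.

n_i = 5, n_f = 3

The photon energy is ΔE = hc/λ = 1240 / 142.5 = 8.702 eV.
With Z = 3, ΔE = 122.4 × (1/n_f² − 1/n_i²), so 1/n_f² − 1/n_i² = 0.07109.
Trying n_f = 3 gives 1/n_i² = 0.04002, i.e. n_i ≈ 5; this pair matches.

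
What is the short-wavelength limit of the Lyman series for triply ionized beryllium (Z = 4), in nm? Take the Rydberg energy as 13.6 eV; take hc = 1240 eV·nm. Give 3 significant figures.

The Lyman series has lower level n_f = 1; the series limit corresponds to n_i → ∞.
ΔE_max = 13.6 × 16 / 1² = 217.6 eV.
λ_min = 1240 / 217.6 = 5.70 nm.

5.70 nm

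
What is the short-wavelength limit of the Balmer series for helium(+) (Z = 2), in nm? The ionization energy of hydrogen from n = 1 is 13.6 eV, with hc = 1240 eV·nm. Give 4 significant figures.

The Balmer series has lower level n_f = 2; the series limit corresponds to n_i → ∞.
ΔE_max = 13.6 × 4 / 2² = 13.60 eV.
λ_min = 1240 / 13.60 = 91.18 nm.

91.18 nm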